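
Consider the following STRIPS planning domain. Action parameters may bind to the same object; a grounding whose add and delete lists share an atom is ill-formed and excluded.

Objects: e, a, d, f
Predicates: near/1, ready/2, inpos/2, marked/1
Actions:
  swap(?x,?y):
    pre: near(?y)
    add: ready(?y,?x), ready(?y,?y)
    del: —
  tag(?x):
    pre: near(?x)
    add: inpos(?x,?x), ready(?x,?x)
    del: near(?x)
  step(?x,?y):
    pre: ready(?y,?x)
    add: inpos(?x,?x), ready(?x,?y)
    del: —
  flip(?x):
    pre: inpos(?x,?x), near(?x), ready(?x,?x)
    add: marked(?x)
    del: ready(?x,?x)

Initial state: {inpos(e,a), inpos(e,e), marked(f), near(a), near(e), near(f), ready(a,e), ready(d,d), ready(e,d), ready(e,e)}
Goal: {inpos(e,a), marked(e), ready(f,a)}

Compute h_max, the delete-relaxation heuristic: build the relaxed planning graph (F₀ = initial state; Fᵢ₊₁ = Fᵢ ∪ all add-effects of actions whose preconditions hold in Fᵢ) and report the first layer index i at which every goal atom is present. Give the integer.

1

F0 = init (10 atoms)
F1 = F0 ∪ {inpos(a,a), inpos(d,d), inpos(f,f), marked(e), ready(a,a), ready(a,d), ready(a,f), ready(d,e), ready(e,a), ready(e,f), ready(f,a), ready(f,d), ready(f,e), ready(f,f)}  (24 atoms)
goal ⊆ F1  ⇒  h_max = 1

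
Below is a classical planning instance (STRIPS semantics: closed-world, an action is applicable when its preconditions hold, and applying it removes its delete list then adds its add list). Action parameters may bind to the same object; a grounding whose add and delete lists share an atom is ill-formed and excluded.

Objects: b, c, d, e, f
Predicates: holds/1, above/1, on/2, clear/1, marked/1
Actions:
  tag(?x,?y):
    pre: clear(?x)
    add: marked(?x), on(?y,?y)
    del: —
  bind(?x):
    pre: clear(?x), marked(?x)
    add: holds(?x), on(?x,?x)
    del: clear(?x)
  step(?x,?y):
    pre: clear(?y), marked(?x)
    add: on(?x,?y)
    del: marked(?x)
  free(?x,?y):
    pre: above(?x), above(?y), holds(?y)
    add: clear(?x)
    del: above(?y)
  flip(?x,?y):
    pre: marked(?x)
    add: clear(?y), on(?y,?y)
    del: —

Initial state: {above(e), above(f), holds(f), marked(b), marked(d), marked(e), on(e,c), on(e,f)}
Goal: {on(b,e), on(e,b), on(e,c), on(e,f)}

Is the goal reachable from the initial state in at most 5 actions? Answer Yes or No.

1. free(e,f)  →  {above(e), clear(e), holds(f), marked(b), marked(d), marked(e), on(e,c), on(e,f)}
2. step(b,e)  →  {above(e), clear(e), holds(f), marked(d), marked(e), on(b,e), on(e,c), on(e,f)}
3. flip(d,b)  →  {above(e), clear(b), clear(e), holds(f), marked(d), marked(e), on(b,b), on(b,e), on(e,c), on(e,f)}
4. step(e,b)  →  {above(e), clear(b), clear(e), holds(f), marked(d), on(b,b), on(b,e), on(e,b), on(e,c), on(e,f)}
optimal plan length = 4; 4 ≤ 5

Yes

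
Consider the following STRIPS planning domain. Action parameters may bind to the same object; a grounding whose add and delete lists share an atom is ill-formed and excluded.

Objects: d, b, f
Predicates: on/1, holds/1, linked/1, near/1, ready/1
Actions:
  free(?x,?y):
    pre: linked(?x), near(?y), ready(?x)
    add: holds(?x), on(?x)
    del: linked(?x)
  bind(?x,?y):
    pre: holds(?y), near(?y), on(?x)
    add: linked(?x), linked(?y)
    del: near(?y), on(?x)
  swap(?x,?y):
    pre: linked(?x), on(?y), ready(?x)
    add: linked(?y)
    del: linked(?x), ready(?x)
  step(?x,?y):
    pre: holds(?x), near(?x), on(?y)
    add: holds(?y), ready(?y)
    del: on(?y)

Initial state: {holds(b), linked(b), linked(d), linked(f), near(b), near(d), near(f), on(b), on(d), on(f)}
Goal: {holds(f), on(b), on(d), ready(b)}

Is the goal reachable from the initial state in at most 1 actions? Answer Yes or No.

No

1. step(b,b)  →  {holds(b), linked(b), linked(d), linked(f), near(b), near(d), near(f), on(d), on(f), ready(b)}
2. free(b,d)  →  {holds(b), linked(d), linked(f), near(b), near(d), near(f), on(b), on(d), on(f), ready(b)}
3. step(b,f)  →  {holds(b), holds(f), linked(d), linked(f), near(b), near(d), near(f), on(b), on(d), ready(b), ready(f)}
optimal plan length = 3; 3 > 1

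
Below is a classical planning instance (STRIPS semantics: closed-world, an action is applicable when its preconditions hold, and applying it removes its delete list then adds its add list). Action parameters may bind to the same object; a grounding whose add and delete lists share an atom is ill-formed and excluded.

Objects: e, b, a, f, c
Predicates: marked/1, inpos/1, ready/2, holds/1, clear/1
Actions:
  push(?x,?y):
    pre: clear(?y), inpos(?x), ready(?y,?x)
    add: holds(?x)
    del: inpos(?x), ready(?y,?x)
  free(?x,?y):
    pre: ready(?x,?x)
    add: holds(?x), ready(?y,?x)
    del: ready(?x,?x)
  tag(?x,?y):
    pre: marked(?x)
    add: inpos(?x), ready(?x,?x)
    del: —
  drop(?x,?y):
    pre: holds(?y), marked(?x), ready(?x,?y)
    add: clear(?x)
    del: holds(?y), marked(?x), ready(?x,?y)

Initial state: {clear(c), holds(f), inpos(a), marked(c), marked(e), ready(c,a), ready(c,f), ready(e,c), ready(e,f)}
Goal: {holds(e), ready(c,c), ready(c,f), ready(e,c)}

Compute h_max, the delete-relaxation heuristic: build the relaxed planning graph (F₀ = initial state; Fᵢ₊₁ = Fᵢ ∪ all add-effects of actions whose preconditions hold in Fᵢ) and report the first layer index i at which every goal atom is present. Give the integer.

F0 = init (9 atoms)
F1 = F0 ∪ {clear(e), holds(a), inpos(c), inpos(e), ready(c,c), ready(e,e)}  (15 atoms)
F2 = F1 ∪ {holds(c), holds(e), ready(a,c), ready(a,e), ready(b,c), ready(b,e), ready(c,e), ready(f,c), ready(f,e)}  (24 atoms)
goal ⊆ F2  ⇒  h_max = 2

2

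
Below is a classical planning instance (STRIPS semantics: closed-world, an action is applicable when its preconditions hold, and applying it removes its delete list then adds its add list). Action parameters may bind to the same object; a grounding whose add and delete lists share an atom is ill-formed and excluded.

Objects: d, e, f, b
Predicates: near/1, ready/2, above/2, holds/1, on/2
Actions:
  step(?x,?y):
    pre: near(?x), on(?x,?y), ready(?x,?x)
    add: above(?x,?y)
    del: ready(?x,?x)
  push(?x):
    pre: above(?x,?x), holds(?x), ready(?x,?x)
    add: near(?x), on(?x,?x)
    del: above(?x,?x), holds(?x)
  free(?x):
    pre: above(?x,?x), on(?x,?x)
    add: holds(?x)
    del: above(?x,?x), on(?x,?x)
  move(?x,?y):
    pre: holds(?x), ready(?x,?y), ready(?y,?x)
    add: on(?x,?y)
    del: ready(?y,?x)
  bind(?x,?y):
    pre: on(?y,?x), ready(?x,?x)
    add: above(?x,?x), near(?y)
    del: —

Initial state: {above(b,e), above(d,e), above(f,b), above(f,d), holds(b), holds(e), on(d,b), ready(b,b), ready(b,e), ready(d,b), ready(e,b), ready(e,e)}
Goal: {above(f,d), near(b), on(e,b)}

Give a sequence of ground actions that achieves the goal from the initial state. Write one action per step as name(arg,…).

move(e,b); bind(b,d); push(b)

1. move(e,b)  →  {above(b,e), above(d,e), above(f,b), above(f,d), holds(b), holds(e), on(d,b), on(e,b), ready(b,b), ready(d,b), ready(e,b), ready(e,e)}
2. bind(b,d)  →  {above(b,b), above(b,e), above(d,e), above(f,b), above(f,d), holds(b), holds(e), near(d), on(d,b), on(e,b), ready(b,b), ready(d,b), ready(e,b), ready(e,e)}
3. push(b)  →  {above(b,e), above(d,e), above(f,b), above(f,d), holds(e), near(b), near(d), on(b,b), on(d,b), on(e,b), ready(b,b), ready(d,b), ready(e,b), ready(e,e)}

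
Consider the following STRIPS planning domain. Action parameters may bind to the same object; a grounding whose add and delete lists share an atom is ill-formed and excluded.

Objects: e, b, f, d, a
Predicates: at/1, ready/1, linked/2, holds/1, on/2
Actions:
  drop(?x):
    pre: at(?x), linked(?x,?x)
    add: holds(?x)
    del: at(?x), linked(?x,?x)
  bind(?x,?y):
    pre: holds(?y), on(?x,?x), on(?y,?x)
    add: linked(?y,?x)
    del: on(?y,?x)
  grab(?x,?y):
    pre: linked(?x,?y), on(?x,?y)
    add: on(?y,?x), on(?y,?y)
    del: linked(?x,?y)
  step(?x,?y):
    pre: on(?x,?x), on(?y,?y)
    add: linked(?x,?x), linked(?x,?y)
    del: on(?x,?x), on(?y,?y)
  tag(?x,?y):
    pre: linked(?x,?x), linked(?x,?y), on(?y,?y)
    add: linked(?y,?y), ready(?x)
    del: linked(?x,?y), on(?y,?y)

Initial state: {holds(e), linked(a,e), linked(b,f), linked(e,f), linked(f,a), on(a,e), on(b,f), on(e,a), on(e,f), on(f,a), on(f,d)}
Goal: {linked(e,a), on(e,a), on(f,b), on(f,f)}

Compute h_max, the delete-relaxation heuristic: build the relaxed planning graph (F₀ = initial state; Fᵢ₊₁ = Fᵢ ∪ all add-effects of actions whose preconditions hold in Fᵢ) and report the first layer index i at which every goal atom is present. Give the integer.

2

F0 = init (11 atoms)
F1 = F0 ∪ {on(a,a), on(a,f), on(e,e), on(f,b), on(f,e), on(f,f)}  (17 atoms)
F2 = F1 ∪ {linked(a,a), linked(a,f), linked(e,a), linked(e,e), linked(f,e), linked(f,f)}  (23 atoms)
goal ⊆ F2  ⇒  h_max = 2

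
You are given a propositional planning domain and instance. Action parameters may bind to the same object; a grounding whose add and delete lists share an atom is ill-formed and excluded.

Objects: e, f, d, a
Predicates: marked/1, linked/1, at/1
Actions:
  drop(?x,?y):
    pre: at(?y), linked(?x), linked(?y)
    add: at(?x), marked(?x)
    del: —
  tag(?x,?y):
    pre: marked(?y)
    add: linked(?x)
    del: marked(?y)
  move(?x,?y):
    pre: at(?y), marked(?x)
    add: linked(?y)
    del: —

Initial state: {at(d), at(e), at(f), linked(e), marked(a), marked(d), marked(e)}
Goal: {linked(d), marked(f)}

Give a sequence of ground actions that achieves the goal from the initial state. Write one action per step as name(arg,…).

tag(f,e); drop(f,e); tag(d,d)

1. tag(f,e)  →  {at(d), at(e), at(f), linked(e), linked(f), marked(a), marked(d)}
2. drop(f,e)  →  {at(d), at(e), at(f), linked(e), linked(f), marked(a), marked(d), marked(f)}
3. tag(d,d)  →  {at(d), at(e), at(f), linked(d), linked(e), linked(f), marked(a), marked(f)}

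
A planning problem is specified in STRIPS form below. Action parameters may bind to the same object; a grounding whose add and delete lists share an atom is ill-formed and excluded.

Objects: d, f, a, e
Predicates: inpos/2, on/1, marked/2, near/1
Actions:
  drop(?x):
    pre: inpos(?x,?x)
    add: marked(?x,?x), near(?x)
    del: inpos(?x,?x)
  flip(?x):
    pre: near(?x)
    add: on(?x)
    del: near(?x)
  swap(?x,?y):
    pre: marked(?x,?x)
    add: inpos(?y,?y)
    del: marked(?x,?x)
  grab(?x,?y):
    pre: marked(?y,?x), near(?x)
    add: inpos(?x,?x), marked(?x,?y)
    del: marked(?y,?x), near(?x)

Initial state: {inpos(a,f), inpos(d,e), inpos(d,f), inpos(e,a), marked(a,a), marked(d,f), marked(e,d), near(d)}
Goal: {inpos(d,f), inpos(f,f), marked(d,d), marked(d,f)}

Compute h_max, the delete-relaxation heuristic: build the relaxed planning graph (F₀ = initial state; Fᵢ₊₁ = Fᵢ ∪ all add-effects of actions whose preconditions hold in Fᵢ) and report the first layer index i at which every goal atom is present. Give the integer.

F0 = init (8 atoms)
F1 = F0 ∪ {inpos(a,a), inpos(d,d), inpos(e,e), inpos(f,f), marked(d,e), on(d)}  (14 atoms)
F2 = F1 ∪ {marked(d,d), marked(e,e), marked(f,f), near(a), near(e), near(f)}  (20 atoms)
goal ⊆ F2  ⇒  h_max = 2

2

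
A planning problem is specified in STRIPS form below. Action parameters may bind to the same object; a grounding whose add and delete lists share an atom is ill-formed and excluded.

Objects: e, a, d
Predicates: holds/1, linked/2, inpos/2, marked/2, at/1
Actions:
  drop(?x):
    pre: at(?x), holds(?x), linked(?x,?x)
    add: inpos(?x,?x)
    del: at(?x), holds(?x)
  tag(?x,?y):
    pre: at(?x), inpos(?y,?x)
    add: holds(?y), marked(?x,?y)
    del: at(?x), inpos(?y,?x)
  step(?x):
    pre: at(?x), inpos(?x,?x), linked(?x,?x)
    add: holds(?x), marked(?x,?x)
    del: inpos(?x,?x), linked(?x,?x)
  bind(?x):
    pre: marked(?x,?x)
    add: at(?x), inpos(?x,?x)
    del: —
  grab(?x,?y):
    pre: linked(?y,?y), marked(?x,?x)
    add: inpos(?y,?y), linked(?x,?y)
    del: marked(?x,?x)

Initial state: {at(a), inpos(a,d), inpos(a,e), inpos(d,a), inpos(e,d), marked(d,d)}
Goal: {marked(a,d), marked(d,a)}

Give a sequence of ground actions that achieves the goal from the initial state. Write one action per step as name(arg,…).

1. tag(a,d)  →  {holds(d), inpos(a,d), inpos(a,e), inpos(e,d), marked(a,d), marked(d,d)}
2. bind(d)  →  {at(d), holds(d), inpos(a,d), inpos(a,e), inpos(d,d), inpos(e,d), marked(a,d), marked(d,d)}
3. tag(d,a)  →  {holds(a), holds(d), inpos(a,e), inpos(d,d), inpos(e,d), marked(a,d), marked(d,a), marked(d,d)}

tag(a,d); bind(d); tag(d,a)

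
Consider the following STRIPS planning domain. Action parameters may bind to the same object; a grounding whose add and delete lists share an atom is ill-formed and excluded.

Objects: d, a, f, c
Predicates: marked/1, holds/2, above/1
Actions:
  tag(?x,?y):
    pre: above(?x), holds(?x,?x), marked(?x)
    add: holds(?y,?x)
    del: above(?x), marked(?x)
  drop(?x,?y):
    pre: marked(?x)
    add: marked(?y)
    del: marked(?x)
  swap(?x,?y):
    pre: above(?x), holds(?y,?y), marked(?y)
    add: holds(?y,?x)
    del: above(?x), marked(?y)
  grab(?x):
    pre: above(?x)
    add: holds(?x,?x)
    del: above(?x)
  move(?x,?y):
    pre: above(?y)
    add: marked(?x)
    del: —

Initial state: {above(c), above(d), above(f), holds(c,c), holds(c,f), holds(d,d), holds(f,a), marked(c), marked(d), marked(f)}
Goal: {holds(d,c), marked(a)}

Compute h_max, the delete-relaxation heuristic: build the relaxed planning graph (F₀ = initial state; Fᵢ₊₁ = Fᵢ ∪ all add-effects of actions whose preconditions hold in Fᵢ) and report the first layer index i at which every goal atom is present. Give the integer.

1

F0 = init (10 atoms)
F1 = F0 ∪ {holds(a,c), holds(a,d), holds(c,d), holds(d,c), holds(d,f), holds(f,c), holds(f,d), holds(f,f), marked(a)}  (19 atoms)
goal ⊆ F1  ⇒  h_max = 1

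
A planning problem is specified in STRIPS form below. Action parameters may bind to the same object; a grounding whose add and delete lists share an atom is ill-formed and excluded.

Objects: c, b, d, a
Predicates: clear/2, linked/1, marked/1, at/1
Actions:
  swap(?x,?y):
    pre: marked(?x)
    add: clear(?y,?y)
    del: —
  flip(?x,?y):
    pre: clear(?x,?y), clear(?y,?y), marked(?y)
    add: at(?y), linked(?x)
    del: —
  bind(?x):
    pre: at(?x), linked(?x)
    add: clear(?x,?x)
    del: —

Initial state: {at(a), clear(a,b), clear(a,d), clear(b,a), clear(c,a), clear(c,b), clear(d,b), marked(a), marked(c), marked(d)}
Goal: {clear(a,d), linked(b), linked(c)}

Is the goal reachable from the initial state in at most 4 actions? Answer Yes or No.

Yes

1. swap(c,a)  →  {at(a), clear(a,a), clear(a,b), clear(a,d), clear(b,a), clear(c,a), clear(c,b), clear(d,b), marked(a), marked(c), marked(d)}
2. flip(c,a)  →  {at(a), clear(a,a), clear(a,b), clear(a,d), clear(b,a), clear(c,a), clear(c,b), clear(d,b), linked(c), marked(a), marked(c), marked(d)}
3. flip(b,a)  →  {at(a), clear(a,a), clear(a,b), clear(a,d), clear(b,a), clear(c,a), clear(c,b), clear(d,b), linked(b), linked(c), marked(a), marked(c), marked(d)}
optimal plan length = 3; 3 ≤ 4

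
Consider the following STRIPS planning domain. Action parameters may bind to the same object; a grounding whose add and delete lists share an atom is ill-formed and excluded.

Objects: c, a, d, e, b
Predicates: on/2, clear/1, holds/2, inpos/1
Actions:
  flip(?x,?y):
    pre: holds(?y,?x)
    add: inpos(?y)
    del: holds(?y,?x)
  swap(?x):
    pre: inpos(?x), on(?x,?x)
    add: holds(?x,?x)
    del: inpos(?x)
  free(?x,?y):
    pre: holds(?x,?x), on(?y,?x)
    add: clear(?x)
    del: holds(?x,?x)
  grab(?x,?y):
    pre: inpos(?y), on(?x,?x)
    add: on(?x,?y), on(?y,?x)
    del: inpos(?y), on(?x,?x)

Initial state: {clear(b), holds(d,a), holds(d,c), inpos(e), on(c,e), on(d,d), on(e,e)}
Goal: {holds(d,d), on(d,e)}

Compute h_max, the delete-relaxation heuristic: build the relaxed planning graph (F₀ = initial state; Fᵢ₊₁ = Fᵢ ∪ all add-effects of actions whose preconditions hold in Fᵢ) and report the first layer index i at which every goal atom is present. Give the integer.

2

F0 = init (7 atoms)
F1 = F0 ∪ {holds(e,e), inpos(d), on(d,e), on(e,d)}  (11 atoms)
F2 = F1 ∪ {clear(e), holds(d,d)}  (13 atoms)
goal ⊆ F2  ⇒  h_max = 2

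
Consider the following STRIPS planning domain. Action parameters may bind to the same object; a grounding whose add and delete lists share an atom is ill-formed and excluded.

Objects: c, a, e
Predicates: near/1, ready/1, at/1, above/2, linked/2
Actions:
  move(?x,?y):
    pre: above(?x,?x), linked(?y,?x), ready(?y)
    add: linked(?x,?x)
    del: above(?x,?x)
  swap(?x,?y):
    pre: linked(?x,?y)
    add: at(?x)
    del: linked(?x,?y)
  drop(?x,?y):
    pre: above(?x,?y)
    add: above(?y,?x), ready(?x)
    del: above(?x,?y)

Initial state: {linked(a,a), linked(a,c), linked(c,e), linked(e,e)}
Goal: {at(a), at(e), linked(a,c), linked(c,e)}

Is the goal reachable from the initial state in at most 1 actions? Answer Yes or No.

1. swap(a,a)  →  {at(a), linked(a,c), linked(c,e), linked(e,e)}
2. swap(e,e)  →  {at(a), at(e), linked(a,c), linked(c,e)}
optimal plan length = 2; 2 > 1

No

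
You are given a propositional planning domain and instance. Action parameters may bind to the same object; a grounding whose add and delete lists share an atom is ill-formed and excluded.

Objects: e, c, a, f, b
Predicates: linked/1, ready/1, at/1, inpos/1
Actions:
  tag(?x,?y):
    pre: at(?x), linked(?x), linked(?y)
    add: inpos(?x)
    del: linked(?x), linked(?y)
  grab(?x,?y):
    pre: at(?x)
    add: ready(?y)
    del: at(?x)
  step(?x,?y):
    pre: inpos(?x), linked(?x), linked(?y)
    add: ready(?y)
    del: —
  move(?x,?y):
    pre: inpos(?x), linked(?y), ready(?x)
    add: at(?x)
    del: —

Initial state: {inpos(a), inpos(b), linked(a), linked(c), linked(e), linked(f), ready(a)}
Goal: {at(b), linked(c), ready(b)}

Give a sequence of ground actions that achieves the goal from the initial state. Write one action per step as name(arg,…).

1. move(a,e)  →  {at(a), inpos(a), inpos(b), linked(a), linked(c), linked(e), linked(f), ready(a)}
2. grab(a,b)  →  {inpos(a), inpos(b), linked(a), linked(c), linked(e), linked(f), ready(a), ready(b)}
3. move(b,e)  →  {at(b), inpos(a), inpos(b), linked(a), linked(c), linked(e), linked(f), ready(a), ready(b)}

move(a,e); grab(a,b); move(b,e)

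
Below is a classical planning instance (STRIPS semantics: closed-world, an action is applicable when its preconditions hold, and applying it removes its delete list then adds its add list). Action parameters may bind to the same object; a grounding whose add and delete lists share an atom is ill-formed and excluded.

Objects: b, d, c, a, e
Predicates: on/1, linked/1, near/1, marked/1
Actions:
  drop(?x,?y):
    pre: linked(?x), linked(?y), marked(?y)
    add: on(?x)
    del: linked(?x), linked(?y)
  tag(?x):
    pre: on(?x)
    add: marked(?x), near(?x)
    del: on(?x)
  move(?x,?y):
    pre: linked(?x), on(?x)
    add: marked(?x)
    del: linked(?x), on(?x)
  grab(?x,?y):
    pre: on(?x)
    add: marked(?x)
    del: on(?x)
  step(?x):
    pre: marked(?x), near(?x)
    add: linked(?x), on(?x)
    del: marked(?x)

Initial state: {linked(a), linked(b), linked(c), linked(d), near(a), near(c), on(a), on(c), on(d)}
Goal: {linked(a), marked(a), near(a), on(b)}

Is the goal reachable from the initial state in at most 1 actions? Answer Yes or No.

No

1. tag(d)  →  {linked(a), linked(b), linked(c), linked(d), marked(d), near(a), near(c), near(d), on(a), on(c)}
2. drop(b,d)  →  {linked(a), linked(c), marked(d), near(a), near(c), near(d), on(a), on(b), on(c)}
3. tag(a)  →  {linked(a), linked(c), marked(a), marked(d), near(a), near(c), near(d), on(b), on(c)}
optimal plan length = 3; 3 > 1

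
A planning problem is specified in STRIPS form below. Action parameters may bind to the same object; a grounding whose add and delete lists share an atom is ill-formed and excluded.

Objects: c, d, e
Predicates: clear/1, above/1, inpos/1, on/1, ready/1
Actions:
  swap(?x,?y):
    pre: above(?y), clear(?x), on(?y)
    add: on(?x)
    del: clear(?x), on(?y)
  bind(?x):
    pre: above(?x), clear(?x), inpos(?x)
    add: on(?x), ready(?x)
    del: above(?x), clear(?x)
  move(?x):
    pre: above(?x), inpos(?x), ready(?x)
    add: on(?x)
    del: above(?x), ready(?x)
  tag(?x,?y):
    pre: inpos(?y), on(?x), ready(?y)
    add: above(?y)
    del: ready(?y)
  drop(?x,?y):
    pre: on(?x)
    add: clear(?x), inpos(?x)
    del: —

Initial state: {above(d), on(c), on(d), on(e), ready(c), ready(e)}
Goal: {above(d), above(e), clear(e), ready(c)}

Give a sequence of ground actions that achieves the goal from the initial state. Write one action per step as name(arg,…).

1. drop(e,c)  →  {above(d), clear(e), inpos(e), on(c), on(d), on(e), ready(c), ready(e)}
2. tag(c,e)  →  {above(d), above(e), clear(e), inpos(e), on(c), on(d), on(e), ready(c)}

drop(e,c); tag(c,e)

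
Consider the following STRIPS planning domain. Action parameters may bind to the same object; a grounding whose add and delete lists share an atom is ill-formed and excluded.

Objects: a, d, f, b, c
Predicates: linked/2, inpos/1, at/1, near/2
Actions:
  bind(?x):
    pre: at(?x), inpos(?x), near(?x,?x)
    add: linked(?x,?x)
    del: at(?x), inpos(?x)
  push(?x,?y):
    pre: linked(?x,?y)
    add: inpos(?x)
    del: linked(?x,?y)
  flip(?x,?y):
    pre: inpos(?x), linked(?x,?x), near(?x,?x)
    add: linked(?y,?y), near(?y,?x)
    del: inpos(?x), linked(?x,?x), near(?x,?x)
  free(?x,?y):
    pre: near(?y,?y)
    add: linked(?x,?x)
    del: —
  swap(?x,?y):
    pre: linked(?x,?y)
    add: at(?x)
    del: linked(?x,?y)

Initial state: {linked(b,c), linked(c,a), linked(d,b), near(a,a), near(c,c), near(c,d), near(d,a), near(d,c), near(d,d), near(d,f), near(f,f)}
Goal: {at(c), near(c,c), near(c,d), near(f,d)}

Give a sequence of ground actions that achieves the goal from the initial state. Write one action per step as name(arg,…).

1. push(d,b)  →  {inpos(d), linked(b,c), linked(c,a), near(a,a), near(c,c), near(c,d), near(d,a), near(d,c), near(d,d), near(d,f), near(f,f)}
2. free(d,a)  →  {inpos(d), linked(b,c), linked(c,a), linked(d,d), near(a,a), near(c,c), near(c,d), near(d,a), near(d,c), near(d,d), near(d,f), near(f,f)}
3. flip(d,f)  →  {linked(b,c), linked(c,a), linked(f,f), near(a,a), near(c,c), near(c,d), near(d,a), near(d,c), near(d,f), near(f,d), near(f,f)}
4. swap(c,a)  →  {at(c), linked(b,c), linked(f,f), near(a,a), near(c,c), near(c,d), near(d,a), near(d,c), near(d,f), near(f,d), near(f,f)}

push(d,b); free(d,a); flip(d,f); swap(c,a)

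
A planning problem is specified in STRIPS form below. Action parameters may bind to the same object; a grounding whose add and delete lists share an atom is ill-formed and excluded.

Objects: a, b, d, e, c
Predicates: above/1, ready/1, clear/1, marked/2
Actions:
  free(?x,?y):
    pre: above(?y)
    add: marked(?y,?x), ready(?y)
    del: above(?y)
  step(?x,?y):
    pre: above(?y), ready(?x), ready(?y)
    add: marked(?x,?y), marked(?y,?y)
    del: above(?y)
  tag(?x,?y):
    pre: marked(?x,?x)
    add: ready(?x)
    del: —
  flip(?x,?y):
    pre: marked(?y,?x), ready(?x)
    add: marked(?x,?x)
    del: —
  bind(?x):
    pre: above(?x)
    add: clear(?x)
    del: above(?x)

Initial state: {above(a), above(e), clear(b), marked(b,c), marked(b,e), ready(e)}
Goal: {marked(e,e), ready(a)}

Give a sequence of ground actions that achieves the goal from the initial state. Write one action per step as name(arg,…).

free(a,a); free(e,e)

1. free(a,a)  →  {above(e), clear(b), marked(a,a), marked(b,c), marked(b,e), ready(a), ready(e)}
2. free(e,e)  →  {clear(b), marked(a,a), marked(b,c), marked(b,e), marked(e,e), ready(a), ready(e)}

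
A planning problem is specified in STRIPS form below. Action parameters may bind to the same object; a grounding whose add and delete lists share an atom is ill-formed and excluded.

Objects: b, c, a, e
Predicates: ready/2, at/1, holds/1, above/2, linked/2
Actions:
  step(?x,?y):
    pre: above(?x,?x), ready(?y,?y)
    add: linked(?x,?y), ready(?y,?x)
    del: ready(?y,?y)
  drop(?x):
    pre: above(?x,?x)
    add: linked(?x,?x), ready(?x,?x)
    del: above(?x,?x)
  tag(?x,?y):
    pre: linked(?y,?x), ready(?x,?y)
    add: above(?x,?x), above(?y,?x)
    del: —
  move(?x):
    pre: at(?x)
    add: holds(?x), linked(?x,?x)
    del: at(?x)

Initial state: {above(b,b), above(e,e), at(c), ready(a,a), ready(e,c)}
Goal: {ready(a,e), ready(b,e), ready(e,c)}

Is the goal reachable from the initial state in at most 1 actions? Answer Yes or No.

1. step(e,a)  →  {above(b,b), above(e,e), at(c), linked(e,a), ready(a,e), ready(e,c)}
2. drop(b)  →  {above(e,e), at(c), linked(b,b), linked(e,a), ready(a,e), ready(b,b), ready(e,c)}
3. step(e,b)  →  {above(e,e), at(c), linked(b,b), linked(e,a), linked(e,b), ready(a,e), ready(b,e), ready(e,c)}
optimal plan length = 3; 3 > 1

No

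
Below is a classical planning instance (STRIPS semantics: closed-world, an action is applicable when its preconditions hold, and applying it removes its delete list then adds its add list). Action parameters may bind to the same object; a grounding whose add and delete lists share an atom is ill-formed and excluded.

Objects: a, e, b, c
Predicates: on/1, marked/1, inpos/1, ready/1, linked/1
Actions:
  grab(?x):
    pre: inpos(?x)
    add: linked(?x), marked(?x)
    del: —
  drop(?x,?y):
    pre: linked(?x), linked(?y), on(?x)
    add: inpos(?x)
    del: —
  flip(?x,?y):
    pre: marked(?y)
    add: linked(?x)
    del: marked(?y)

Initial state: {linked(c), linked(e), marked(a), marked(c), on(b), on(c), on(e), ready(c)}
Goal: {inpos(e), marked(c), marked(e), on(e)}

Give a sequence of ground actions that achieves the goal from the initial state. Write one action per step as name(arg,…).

drop(e,e); grab(e)

1. drop(e,e)  →  {inpos(e), linked(c), linked(e), marked(a), marked(c), on(b), on(c), on(e), ready(c)}
2. grab(e)  →  {inpos(e), linked(c), linked(e), marked(a), marked(c), marked(e), on(b), on(c), on(e), ready(c)}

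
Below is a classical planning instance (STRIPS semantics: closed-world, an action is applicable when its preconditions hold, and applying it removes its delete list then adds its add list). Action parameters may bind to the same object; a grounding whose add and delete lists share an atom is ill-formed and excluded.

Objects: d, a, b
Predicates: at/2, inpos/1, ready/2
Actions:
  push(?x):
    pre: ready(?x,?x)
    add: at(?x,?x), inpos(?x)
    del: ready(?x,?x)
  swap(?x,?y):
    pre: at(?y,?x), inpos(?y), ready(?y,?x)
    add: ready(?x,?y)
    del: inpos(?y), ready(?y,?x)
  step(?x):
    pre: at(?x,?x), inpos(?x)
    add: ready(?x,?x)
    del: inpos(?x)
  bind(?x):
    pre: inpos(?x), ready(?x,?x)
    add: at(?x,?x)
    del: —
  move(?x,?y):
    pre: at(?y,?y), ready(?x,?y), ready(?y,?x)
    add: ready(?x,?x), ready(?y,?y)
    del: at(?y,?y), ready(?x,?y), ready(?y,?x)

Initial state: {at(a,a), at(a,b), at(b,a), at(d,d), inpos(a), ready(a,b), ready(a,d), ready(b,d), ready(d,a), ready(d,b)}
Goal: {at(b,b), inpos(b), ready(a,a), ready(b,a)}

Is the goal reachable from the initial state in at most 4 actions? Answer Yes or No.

1. swap(b,a)  →  {at(a,a), at(a,b), at(b,a), at(d,d), ready(a,d), ready(b,a), ready(b,d), ready(d,a), ready(d,b)}
2. move(d,a)  →  {at(a,b), at(b,a), at(d,d), ready(a,a), ready(b,a), ready(b,d), ready(d,b), ready(d,d)}
3. move(b,d)  →  {at(a,b), at(b,a), ready(a,a), ready(b,a), ready(b,b), ready(d,d)}
4. push(b)  →  {at(a,b), at(b,a), at(b,b), inpos(b), ready(a,a), ready(b,a), ready(d,d)}
optimal plan length = 4; 4 ≤ 4

Yes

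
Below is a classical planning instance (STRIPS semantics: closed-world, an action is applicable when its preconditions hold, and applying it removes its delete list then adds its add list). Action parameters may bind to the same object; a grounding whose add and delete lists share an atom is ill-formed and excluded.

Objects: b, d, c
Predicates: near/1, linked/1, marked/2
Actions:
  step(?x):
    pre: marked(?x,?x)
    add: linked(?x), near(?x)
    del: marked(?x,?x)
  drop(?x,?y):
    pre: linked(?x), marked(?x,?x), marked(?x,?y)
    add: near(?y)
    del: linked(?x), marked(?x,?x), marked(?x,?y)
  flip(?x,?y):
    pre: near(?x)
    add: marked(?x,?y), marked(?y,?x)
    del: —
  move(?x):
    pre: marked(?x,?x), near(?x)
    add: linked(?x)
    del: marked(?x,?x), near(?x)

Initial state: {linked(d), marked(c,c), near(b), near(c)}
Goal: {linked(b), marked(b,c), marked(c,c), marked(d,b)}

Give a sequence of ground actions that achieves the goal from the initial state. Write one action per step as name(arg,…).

flip(b,b); step(b); flip(b,d); flip(b,c)

1. flip(b,b)  →  {linked(d), marked(b,b), marked(c,c), near(b), near(c)}
2. step(b)  →  {linked(b), linked(d), marked(c,c), near(b), near(c)}
3. flip(b,d)  →  {linked(b), linked(d), marked(b,d), marked(c,c), marked(d,b), near(b), near(c)}
4. flip(b,c)  →  {linked(b), linked(d), marked(b,c), marked(b,d), marked(c,b), marked(c,c), marked(d,b), near(b), near(c)}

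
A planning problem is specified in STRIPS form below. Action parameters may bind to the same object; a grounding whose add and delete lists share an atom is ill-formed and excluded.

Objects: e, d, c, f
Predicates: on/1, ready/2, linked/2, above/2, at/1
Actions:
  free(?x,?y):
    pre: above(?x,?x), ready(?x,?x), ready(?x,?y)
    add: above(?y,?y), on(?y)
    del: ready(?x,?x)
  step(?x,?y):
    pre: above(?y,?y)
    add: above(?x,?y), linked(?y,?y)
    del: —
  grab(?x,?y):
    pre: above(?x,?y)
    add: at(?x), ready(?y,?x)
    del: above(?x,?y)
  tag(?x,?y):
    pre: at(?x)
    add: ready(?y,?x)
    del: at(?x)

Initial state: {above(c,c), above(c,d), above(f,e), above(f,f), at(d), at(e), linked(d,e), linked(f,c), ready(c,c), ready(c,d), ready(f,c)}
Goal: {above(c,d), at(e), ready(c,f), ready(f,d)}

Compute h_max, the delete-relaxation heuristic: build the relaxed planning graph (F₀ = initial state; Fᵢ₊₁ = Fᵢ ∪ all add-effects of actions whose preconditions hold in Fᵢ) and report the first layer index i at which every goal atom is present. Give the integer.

2

F0 = init (11 atoms)
F1 = F0 ∪ {above(c,f), above(d,c), above(d,d), above(d,f), above(e,c), above(e,f), above(f,c), at(c), at(f), linked(c,c), linked(f,f), on(c), on(d), ready(c,e), ready(d,c), ready(d,d), ready(d,e), ready(e,d), ready(e,e), ready(e,f), ready(f,d), ready(f,e), ready(f,f)}  (34 atoms)
F2 = F1 ∪ {above(e,d), above(e,e), above(f,d), linked(d,d), on(e), on(f), ready(c,f), ready(d,f), ready(e,c)}  (43 atoms)
goal ⊆ F2  ⇒  h_max = 2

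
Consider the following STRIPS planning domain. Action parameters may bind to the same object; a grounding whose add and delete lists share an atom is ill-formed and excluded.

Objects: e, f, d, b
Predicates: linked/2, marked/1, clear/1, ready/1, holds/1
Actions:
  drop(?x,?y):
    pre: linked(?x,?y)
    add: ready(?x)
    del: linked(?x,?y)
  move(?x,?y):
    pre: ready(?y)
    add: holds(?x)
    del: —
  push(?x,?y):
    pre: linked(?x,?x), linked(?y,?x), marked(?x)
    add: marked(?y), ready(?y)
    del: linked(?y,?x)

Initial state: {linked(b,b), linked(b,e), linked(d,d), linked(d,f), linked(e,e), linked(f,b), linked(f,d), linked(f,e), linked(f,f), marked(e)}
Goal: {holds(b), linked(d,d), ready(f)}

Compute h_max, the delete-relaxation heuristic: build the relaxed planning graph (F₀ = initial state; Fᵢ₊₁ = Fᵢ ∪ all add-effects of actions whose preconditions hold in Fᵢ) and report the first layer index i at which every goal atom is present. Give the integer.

F0 = init (10 atoms)
F1 = F0 ∪ {marked(b), marked(f), ready(b), ready(d), ready(e), ready(f)}  (16 atoms)
F2 = F1 ∪ {holds(b), holds(d), holds(e), holds(f), marked(d)}  (21 atoms)
goal ⊆ F2  ⇒  h_max = 2

2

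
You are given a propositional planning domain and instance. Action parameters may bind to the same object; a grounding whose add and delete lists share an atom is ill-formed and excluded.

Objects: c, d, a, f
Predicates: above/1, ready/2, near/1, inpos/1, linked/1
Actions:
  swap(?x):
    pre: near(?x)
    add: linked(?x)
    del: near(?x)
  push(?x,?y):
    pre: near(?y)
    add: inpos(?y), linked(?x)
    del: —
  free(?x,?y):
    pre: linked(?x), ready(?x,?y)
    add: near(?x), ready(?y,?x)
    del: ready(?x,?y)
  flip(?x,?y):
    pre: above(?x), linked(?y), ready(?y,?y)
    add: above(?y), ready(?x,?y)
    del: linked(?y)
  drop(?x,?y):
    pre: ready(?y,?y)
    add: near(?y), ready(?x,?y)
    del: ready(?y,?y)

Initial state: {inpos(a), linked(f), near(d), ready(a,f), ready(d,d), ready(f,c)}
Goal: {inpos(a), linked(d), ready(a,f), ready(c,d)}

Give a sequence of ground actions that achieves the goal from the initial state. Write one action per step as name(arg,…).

swap(d); drop(c,d)

1. swap(d)  →  {inpos(a), linked(d), linked(f), ready(a,f), ready(d,d), ready(f,c)}
2. drop(c,d)  →  {inpos(a), linked(d), linked(f), near(d), ready(a,f), ready(c,d), ready(f,c)}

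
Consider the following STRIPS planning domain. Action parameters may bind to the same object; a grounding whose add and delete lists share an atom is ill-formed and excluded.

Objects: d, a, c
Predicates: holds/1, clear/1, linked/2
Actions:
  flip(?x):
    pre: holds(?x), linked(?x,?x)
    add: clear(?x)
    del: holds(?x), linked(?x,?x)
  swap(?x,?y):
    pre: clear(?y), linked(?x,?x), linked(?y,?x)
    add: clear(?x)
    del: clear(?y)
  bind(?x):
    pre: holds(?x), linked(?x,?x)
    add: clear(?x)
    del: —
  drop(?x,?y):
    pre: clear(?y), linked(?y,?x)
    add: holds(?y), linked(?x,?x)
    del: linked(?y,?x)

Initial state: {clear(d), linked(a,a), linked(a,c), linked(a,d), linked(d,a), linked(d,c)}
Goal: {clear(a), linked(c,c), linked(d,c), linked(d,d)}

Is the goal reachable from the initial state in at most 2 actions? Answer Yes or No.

1. swap(a,d)  →  {clear(a), linked(a,a), linked(a,c), linked(a,d), linked(d,a), linked(d,c)}
2. drop(d,a)  →  {clear(a), holds(a), linked(a,a), linked(a,c), linked(d,a), linked(d,c), linked(d,d)}
3. drop(c,a)  →  {clear(a), holds(a), linked(a,a), linked(c,c), linked(d,a), linked(d,c), linked(d,d)}
optimal plan length = 3; 3 > 2

No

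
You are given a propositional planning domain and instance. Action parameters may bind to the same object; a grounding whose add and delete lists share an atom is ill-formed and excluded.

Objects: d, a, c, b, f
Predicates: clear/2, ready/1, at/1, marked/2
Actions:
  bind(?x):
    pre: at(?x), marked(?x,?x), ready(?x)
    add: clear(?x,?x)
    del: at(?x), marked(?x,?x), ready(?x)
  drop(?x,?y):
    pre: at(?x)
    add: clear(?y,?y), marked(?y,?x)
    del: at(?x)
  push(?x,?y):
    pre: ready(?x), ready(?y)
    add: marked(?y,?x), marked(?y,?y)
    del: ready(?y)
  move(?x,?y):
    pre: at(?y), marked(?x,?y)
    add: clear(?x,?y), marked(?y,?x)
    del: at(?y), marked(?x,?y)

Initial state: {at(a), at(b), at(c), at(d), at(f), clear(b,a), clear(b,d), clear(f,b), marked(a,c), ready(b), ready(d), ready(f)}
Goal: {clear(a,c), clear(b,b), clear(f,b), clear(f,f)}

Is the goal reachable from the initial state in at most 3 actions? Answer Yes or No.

Yes

1. drop(d,b)  →  {at(a), at(b), at(c), at(f), clear(b,a), clear(b,b), clear(b,d), clear(f,b), marked(a,c), marked(b,d), ready(b), ready(d), ready(f)}
2. drop(a,f)  →  {at(b), at(c), at(f), clear(b,a), clear(b,b), clear(b,d), clear(f,b), clear(f,f), marked(a,c), marked(b,d), marked(f,a), ready(b), ready(d), ready(f)}
3. move(a,c)  →  {at(b), at(f), clear(a,c), clear(b,a), clear(b,b), clear(b,d), clear(f,b), clear(f,f), marked(b,d), marked(c,a), marked(f,a), ready(b), ready(d), ready(f)}
optimal plan length = 3; 3 ≤ 3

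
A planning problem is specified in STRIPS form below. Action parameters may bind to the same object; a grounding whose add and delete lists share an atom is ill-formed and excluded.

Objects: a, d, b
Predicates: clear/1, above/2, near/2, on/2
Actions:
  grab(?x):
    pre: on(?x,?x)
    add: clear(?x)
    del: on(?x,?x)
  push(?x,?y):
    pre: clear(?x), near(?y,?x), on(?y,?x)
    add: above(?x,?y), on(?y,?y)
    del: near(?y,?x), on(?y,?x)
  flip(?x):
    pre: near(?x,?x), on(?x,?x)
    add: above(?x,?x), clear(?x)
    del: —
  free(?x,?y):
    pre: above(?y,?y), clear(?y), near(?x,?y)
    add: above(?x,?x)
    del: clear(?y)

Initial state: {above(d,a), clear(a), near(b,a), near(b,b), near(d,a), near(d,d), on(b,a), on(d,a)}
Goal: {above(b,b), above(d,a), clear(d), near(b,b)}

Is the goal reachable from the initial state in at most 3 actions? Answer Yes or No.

No

1. push(a,d)  →  {above(a,d), above(d,a), clear(a), near(b,a), near(b,b), near(d,d), on(b,a), on(d,d)}
2. grab(d)  →  {above(a,d), above(d,a), clear(a), clear(d), near(b,a), near(b,b), near(d,d), on(b,a)}
3. push(a,b)  →  {above(a,b), above(a,d), above(d,a), clear(a), clear(d), near(b,b), near(d,d), on(b,b)}
4. flip(b)  →  {above(a,b), above(a,d), above(b,b), above(d,a), clear(a), clear(b), clear(d), near(b,b), near(d,d), on(b,b)}
optimal plan length = 4; 4 > 3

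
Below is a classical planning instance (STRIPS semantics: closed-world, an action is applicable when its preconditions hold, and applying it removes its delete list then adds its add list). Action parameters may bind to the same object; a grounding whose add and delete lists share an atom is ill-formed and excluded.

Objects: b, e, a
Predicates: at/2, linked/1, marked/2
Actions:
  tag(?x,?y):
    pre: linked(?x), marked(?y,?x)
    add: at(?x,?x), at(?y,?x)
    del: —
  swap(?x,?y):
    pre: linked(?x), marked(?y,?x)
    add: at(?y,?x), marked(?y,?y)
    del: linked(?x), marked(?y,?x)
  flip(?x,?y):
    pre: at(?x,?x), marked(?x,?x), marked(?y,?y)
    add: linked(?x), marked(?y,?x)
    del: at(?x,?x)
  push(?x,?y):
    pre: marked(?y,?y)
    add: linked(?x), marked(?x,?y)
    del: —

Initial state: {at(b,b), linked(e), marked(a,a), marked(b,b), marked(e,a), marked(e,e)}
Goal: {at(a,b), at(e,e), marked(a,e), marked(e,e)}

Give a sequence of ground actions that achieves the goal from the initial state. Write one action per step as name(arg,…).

tag(e,e); flip(b,a); tag(b,a); push(a,e)

1. tag(e,e)  →  {at(b,b), at(e,e), linked(e), marked(a,a), marked(b,b), marked(e,a), marked(e,e)}
2. flip(b,a)  →  {at(e,e), linked(b), linked(e), marked(a,a), marked(a,b), marked(b,b), marked(e,a), marked(e,e)}
3. tag(b,a)  →  {at(a,b), at(b,b), at(e,e), linked(b), linked(e), marked(a,a), marked(a,b), marked(b,b), marked(e,a), marked(e,e)}
4. push(a,e)  →  {at(a,b), at(b,b), at(e,e), linked(a), linked(b), linked(e), marked(a,a), marked(a,b), marked(a,e), marked(b,b), marked(e,a), marked(e,e)}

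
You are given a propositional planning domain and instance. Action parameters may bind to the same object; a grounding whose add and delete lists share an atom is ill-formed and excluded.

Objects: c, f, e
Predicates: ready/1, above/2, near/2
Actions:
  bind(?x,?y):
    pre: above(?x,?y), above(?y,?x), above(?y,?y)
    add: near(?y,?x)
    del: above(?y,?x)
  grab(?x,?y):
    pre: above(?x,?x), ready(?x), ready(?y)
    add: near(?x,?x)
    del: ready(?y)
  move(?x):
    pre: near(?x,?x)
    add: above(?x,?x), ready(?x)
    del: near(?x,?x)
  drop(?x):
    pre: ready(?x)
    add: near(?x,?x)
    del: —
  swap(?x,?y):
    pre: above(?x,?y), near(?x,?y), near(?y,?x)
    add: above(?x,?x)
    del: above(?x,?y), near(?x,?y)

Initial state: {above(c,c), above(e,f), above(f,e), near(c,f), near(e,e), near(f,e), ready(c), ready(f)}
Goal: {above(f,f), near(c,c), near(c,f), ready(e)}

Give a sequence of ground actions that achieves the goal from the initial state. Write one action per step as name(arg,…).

bind(c,c); move(e); bind(f,e); swap(f,e)

1. bind(c,c)  →  {above(e,f), above(f,e), near(c,c), near(c,f), near(e,e), near(f,e), ready(c), ready(f)}
2. move(e)  →  {above(e,e), above(e,f), above(f,e), near(c,c), near(c,f), near(f,e), ready(c), ready(e), ready(f)}
3. bind(f,e)  →  {above(e,e), above(f,e), near(c,c), near(c,f), near(e,f), near(f,e), ready(c), ready(e), ready(f)}
4. swap(f,e)  →  {above(e,e), above(f,f), near(c,c), near(c,f), near(e,f), ready(c), ready(e), ready(f)}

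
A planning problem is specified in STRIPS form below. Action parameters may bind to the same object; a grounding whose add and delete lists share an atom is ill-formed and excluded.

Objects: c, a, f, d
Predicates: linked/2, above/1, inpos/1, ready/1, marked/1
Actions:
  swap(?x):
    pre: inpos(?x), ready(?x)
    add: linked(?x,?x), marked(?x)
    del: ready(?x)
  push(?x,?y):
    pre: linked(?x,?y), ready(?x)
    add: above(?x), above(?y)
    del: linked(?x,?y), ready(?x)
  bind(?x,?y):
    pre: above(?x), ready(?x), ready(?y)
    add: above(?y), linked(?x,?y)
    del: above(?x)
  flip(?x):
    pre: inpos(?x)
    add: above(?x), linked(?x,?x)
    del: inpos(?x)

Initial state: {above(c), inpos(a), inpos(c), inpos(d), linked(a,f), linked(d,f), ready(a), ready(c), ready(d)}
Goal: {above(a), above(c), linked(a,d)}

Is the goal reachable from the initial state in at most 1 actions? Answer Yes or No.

1. bind(c,a)  →  {above(a), inpos(a), inpos(c), inpos(d), linked(a,f), linked(c,a), linked(d,f), ready(a), ready(c), ready(d)}
2. bind(a,d)  →  {above(d), inpos(a), inpos(c), inpos(d), linked(a,d), linked(a,f), linked(c,a), linked(d,f), ready(a), ready(c), ready(d)}
3. push(c,a)  →  {above(a), above(c), above(d), inpos(a), inpos(c), inpos(d), linked(a,d), linked(a,f), linked(d,f), ready(a), ready(d)}
optimal plan length = 3; 3 > 1

No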